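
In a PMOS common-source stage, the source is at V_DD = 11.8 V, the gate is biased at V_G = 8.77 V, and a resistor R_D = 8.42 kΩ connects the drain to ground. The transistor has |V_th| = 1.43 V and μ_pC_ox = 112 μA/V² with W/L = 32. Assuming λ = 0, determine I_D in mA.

I_D = 1.37 mA

V_SG = V_DD − V_G = 11.8 − 8.77 = 3.03 V, so V_ov = 3.03 − 1.43 = 1.6 V.
k_p = μ_pC_ox · (W/L) = 3.584 mA/V².
Assume saturation: I_D = ½ k_p V_ov² = 0.5 × 3.584 × 1.6² = 4.59 mA, giving V_SD = V_DD − I_D R_D = 11.8 − 4.59 × 8.42 = -26.8 V.
But -26.8 V < V_ov = 1.6 V, so the device is actually in triode.
In triode I_D = k_p[V_ov V_SD − ½ V_SD²] and I_D = (V_DD − V_SD)/R_D. Equating: 15.1 V_SD² − 49.28 V_SD + 11.8 = 0, giving V_SD = 0.26 V (the root below V_ov).
I_D = (11.8 − 0.26) / 8.42 = 1.37 mA.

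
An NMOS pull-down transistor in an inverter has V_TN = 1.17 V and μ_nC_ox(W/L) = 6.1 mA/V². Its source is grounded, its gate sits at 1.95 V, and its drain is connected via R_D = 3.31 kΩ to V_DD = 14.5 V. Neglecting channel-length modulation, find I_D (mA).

I_D = 1.86 mA

V_GS = V_G = 1.95 V, so V_ov = 1.95 − 1.17 = 0.78 V.
Assume saturation: I_D = ½ k_n V_ov² = 0.5 × 6.1 × 0.78² = 1.86 mA, giving V_DS = V_DD − I_D R_D = 14.5 − 1.86 × 3.31 = 8.36 V.
V_DS = 8.36 V ≥ V_ov = 0.78 V, confirming saturation.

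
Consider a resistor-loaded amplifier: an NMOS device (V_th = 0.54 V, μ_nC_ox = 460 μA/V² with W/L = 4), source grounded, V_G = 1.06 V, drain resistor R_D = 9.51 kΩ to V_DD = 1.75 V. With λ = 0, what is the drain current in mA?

I_D = 0.162 mA

V_GS = V_G = 1.06 V, so V_ov = 1.06 − 0.54 = 0.52 V.
k_n = μ_nC_ox · (W/L) = 1.84 mA/V².
Assume saturation: I_D = ½ k_n V_ov² = 0.5 × 1.84 × 0.52² = 0.249 mA, giving V_DS = V_DD − I_D R_D = 1.75 − 0.249 × 9.51 = -0.616 V.
But -0.616 V < V_ov = 0.52 V, so the device is actually in triode.
In triode I_D = k_n[V_ov V_DS − ½ V_DS²] and I_D = (V_DD − V_DS)/R_D. Equating: 8.75 V_DS² − 10.1 V_DS + 1.75 = 0, giving V_DS = 0.212 V (the root below V_ov).
I_D = (1.75 − 0.212) / 9.51 = 0.162 mA.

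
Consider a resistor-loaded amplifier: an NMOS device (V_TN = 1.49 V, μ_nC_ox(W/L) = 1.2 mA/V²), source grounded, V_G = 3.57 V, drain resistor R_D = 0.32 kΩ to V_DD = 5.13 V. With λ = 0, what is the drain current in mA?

I_D = 2.60 mA

V_GS = V_G = 3.57 V, so V_ov = 3.57 − 1.49 = 2.08 V.
Assume saturation: I_D = ½ k_n V_ov² = 0.5 × 1.2 × 2.08² = 2.6 mA, giving V_DS = V_DD − I_D R_D = 5.13 − 2.6 × 0.32 = 4.3 V.
V_DS = 4.3 V ≥ V_ov = 2.08 V, confirming saturation.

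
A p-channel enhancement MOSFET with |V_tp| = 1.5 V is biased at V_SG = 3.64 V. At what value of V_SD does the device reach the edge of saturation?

V_SD,sat = 2.14 V

The boundary between triode and saturation is V_SD = V_SG − |V_tp| = V_ov.
V_ov = 3.64 − 1.5 = 2.14 V.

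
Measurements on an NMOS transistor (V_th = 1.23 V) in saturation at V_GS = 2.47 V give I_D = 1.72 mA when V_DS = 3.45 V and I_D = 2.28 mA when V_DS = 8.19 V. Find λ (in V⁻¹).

With V_GS fixed, I_D ∝ (1 + λ V_DS) in saturation, so I_D2/I_D1 = (1 + λ V_DS2)/(1 + λ V_DS1).
2.28/1.72 = 1.326 = (1 + 8.19 λ)/(1 + 3.45 λ).
Solving: λ (I_D1 V_DS2 − I_D2 V_DS1) = I_D2 − I_D1, so λ = (2.28 − 1.72) / (1.72 × 8.19 − 2.28 × 3.45) = 0.56 / 6.22 = 0.09 V⁻¹.

λ = 0.0900 V⁻¹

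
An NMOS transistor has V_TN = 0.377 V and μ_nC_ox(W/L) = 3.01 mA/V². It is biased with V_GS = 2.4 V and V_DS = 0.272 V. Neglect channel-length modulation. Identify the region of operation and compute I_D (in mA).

V_ov = V_GS − V_TN = 2.4 − 0.377 = 2.02 V.
Since V_DS = 0.272 V < V_ov = 2.02 V, the device is in the triode region.
I_D = k_n [V_ov · V_DS − ½ V_DS²] = 3.01 × [2.02 × 0.272 − 0.5 × 0.272²] = 1.54 mA.

Triode; I_D = 1.54 mA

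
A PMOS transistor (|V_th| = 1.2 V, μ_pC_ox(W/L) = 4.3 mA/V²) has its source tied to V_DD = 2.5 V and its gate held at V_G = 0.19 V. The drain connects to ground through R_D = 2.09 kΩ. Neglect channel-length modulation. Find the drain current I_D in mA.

I_D = 1.07 mA

V_SG = V_DD − V_G = 2.5 − 0.19 = 2.31 V, so V_ov = 2.31 − 1.2 = 1.11 V.
Assume saturation: I_D = ½ k_p V_ov² = 0.5 × 4.3 × 1.11² = 2.65 mA, giving V_SD = V_DD − I_D R_D = 2.5 − 2.65 × 2.09 = -3.04 V.
But -3.04 V < V_ov = 1.11 V, so the device is actually in triode.
In triode I_D = k_p[V_ov V_SD − ½ V_SD²] and I_D = (V_DD − V_SD)/R_D. Equating: 4.49 V_SD² − 10.98 V_SD + 2.5 = 0, giving V_SD = 0.254 V (the root below V_ov).
I_D = (2.5 − 0.254) / 2.09 = 1.07 mA.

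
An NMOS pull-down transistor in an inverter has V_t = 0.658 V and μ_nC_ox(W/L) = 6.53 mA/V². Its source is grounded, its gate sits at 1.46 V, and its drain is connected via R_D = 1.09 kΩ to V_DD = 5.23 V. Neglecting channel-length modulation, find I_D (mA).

I_D = 2.10 mA

V_GS = V_G = 1.46 V, so V_ov = 1.46 − 0.658 = 0.802 V.
Assume saturation: I_D = ½ k_n V_ov² = 0.5 × 6.53 × 0.802² = 2.1 mA, giving V_DS = V_DD − I_D R_D = 5.23 − 2.1 × 1.09 = 2.94 V.
V_DS = 2.94 V ≥ V_ov = 0.802 V, confirming saturation.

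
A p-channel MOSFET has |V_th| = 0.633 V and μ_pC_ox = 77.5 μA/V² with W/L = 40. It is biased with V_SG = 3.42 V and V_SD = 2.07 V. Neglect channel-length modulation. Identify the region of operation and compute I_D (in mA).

Triode; I_D = 11.2 mA

k_p = μ_pC_ox · (W/L) = 3.1 mA/V².
V_ov = V_SG − |V_th| = 3.42 − 0.633 = 2.79 V.
Since V_SD = 2.07 V < V_ov = 2.79 V, the device is in the triode region.
I_D = k_p [V_ov · V_SD − ½ V_SD²] = 3.1 × [2.79 × 2.07 − 0.5 × 2.07²] = 11.2 mA.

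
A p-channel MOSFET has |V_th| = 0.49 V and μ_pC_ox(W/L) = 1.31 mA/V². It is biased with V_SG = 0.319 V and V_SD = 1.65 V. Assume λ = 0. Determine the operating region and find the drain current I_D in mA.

Cutoff; I_D = 0 mA

V_SG = 0.319 V < |V_th| = 0.49 V, so the transistor is in cutoff.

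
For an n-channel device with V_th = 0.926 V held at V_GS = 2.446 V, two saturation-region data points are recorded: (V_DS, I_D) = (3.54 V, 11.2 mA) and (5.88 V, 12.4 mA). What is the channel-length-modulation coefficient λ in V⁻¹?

λ = 0.0546 V⁻¹

With V_GS fixed, I_D ∝ (1 + λ V_DS) in saturation, so I_D2/I_D1 = (1 + λ V_DS2)/(1 + λ V_DS1).
12.4/11.2 = 1.107 = (1 + 5.88 λ)/(1 + 3.54 λ).
Solving: λ (I_D1 V_DS2 − I_D2 V_DS1) = I_D2 − I_D1, so λ = (12.4 − 11.2) / (11.2 × 5.88 − 12.4 × 3.54) = 1.2 / 22 = 0.0546 V⁻¹.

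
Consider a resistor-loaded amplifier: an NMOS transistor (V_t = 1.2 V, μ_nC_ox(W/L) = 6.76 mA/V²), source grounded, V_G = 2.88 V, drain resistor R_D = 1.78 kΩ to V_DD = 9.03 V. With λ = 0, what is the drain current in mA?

I_D = 4.79 mA

V_GS = V_G = 2.88 V, so V_ov = 2.88 − 1.2 = 1.68 V.
Assume saturation: I_D = ½ k_n V_ov² = 0.5 × 6.76 × 1.68² = 9.54 mA, giving V_DS = V_DD − I_D R_D = 9.03 − 9.54 × 1.78 = -7.95 V.
But -7.95 V < V_ov = 1.68 V, so the device is actually in triode.
In triode I_D = k_n[V_ov V_DS − ½ V_DS²] and I_D = (V_DD − V_DS)/R_D. Equating: 6.02 V_DS² − 21.22 V_DS + 9.03 = 0, giving V_DS = 0.495 V (the root below V_ov).
I_D = (9.03 − 0.495) / 1.78 = 4.79 mA.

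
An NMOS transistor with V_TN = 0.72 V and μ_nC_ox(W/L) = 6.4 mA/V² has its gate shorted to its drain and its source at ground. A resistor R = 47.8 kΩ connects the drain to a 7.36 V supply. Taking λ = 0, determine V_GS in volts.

V_GS = 0.925 V

With gate tied to drain, V_GS = V_DS ≥ V_GS − V_TN, so the device is in saturation.
KCL at the drain: ½ k_n (V_GS − V_TN)² = (V_DD − V_GS)/R.
Let x = V_GS − 0.72. Then 153 x² + x − 6.64 = 0, giving x = 0.205 V (positive root), so V_GS = 0.925 V.
I_D = (V_DD − V_GS)/R = (7.36 − 0.925) / 47.8 = 0.135 mA.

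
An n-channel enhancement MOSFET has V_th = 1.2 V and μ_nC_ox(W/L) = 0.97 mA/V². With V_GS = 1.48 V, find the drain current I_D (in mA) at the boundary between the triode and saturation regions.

I_D = 0.0380 mA

At the boundary V_DS = V_ov = V_GS − V_th = 1.48 − 1.2 = 0.28 V.
I_D = ½ k_n V_ov² = 0.5 × 0.97 × 0.28² = 0.038 mA.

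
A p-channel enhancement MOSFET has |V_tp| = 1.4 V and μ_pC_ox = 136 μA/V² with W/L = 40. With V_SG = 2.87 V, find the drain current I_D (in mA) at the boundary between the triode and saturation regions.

At the boundary V_SD = V_ov = V_SG − |V_tp| = 2.87 − 1.4 = 1.47 V.
k_p = μ_pC_ox · (W/L) = 5.44 mA/V².
I_D = ½ k_p V_ov² = 0.5 × 5.44 × 1.47² = 5.88 mA.

I_D = 5.88 mA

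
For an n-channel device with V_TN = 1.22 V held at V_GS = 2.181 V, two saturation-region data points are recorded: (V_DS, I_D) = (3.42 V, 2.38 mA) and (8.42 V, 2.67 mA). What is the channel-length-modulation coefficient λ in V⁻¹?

λ = 0.0266 V⁻¹

With V_GS fixed, I_D ∝ (1 + λ V_DS) in saturation, so I_D2/I_D1 = (1 + λ V_DS2)/(1 + λ V_DS1).
2.67/2.38 = 1.122 = (1 + 8.42 λ)/(1 + 3.42 λ).
Solving: λ (I_D1 V_DS2 − I_D2 V_DS1) = I_D2 − I_D1, so λ = (2.67 − 2.38) / (2.38 × 8.42 − 2.67 × 3.42) = 0.29 / 10.9 = 0.0266 V⁻¹.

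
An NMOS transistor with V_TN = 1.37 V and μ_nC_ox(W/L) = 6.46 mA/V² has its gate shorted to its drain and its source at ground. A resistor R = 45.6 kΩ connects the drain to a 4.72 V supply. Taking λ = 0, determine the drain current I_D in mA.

With gate tied to drain, V_GS = V_DS ≥ V_GS − V_TN, so the device is in saturation.
KCL at the drain: ½ k_n (V_GS − V_TN)² = (V_DD − V_GS)/R.
Let x = V_GS − 1.37. Then 147 x² + x − 3.35 = 0, giving x = 0.147 V (positive root), so V_GS = 1.52 V.
I_D = (V_DD − V_GS)/R = (4.72 − 1.52) / 45.6 = 0.0702 mA.

I_D = 0.0702 mA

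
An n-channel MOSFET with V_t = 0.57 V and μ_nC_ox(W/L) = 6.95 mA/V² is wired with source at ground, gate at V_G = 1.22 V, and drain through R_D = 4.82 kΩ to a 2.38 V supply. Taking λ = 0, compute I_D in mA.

V_GS = V_G = 1.22 V, so V_ov = 1.22 − 0.57 = 0.65 V.
Assume saturation: I_D = ½ k_n V_ov² = 0.5 × 6.95 × 0.65² = 1.47 mA, giving V_DS = V_DD − I_D R_D = 2.38 − 1.47 × 4.82 = -4.7 V.
But -4.7 V < V_ov = 0.65 V, so the device is actually in triode.
In triode I_D = k_n[V_ov V_DS − ½ V_DS²] and I_D = (V_DD − V_DS)/R_D. Equating: 16.7 V_DS² − 22.77 V_DS + 2.38 = 0, giving V_DS = 0.114 V (the root below V_ov).
I_D = (2.38 − 0.114) / 4.82 = 0.47 mA.

I_D = 0.470 mA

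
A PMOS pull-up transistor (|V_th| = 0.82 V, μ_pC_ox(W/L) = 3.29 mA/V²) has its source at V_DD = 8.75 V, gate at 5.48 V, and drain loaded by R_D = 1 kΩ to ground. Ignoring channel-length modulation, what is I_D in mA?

V_SG = V_DD − V_G = 8.75 − 5.48 = 3.27 V, so V_ov = 3.27 − 0.82 = 2.45 V.
Assume saturation: I_D = ½ k_p V_ov² = 0.5 × 3.29 × 2.45² = 9.87 mA, giving V_SD = V_DD − I_D R_D = 8.75 − 9.87 × 1 = -1.12 V.
But -1.12 V < V_ov = 2.45 V, so the device is actually in triode.
In triode I_D = k_p[V_ov V_SD − ½ V_SD²] and I_D = (V_DD − V_SD)/R_D. Equating: 1.65 V_SD² − 9.06 V_SD + 8.75 = 0, giving V_SD = 1.25 V (the root below V_ov).
I_D = (8.75 − 1.25) / 1 = 7.5 mA.

I_D = 7.50 mA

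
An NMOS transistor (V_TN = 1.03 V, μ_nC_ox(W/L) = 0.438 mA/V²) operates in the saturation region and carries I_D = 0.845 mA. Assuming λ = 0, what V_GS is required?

V_GS = 2.99 V

In saturation I_D = ½ k_n (V_GS − V_TN)², so V_GS − V_TN = √(2 I_D / k_n) = √(2 × 0.845 / 0.438) = 1.96 V.
V_GS = 1.03 + 1.96 = 2.99 V.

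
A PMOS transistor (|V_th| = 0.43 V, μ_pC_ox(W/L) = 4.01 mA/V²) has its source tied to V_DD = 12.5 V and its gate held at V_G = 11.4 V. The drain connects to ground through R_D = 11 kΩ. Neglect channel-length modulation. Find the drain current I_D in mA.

V_SG = V_DD − V_G = 12.5 − 11.4 = 1.1 V, so V_ov = 1.1 − 0.43 = 0.67 V.
Assume saturation: I_D = ½ k_p V_ov² = 0.5 × 4.01 × 0.67² = 0.9 mA, giving V_SD = V_DD − I_D R_D = 12.5 − 0.9 × 11 = 2.6 V.
V_SD = 2.6 V ≥ V_ov = 0.67 V, confirming saturation.

I_D = 0.900 mA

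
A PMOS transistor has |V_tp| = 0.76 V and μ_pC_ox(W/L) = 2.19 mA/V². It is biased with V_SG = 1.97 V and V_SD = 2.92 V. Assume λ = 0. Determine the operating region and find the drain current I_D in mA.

V_ov = V_SG − |V_tp| = 1.97 − 0.76 = 1.21 V.
Since V_SD = 2.92 V ≥ V_ov = 1.21 V, the device is in saturation.
I_D = ½ k_p V_ov² = 0.5 × 2.19 × 1.21² = 1.6 mA.

Saturation; I_D = 1.60 mA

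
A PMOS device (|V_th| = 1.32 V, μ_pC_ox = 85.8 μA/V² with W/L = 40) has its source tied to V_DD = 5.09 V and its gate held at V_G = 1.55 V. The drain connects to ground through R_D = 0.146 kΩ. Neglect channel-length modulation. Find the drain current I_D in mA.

I_D = 8.46 mA

V_SG = V_DD − V_G = 5.09 − 1.55 = 3.54 V, so V_ov = 3.54 − 1.32 = 2.22 V.
k_p = μ_pC_ox · (W/L) = 3.432 mA/V².
Assume saturation: I_D = ½ k_p V_ov² = 0.5 × 3.432 × 2.22² = 8.46 mA, giving V_SD = V_DD − I_D R_D = 5.09 − 8.46 × 0.146 = 3.86 V.
V_SD = 3.86 V ≥ V_ov = 2.22 V, confirming saturation.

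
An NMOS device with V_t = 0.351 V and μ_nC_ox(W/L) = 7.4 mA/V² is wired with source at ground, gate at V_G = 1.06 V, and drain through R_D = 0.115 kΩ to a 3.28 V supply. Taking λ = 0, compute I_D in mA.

V_GS = V_G = 1.06 V, so V_ov = 1.06 − 0.351 = 0.709 V.
Assume saturation: I_D = ½ k_n V_ov² = 0.5 × 7.4 × 0.709² = 1.86 mA, giving V_DS = V_DD − I_D R_D = 3.28 − 1.86 × 0.115 = 3.07 V.
V_DS = 3.07 V ≥ V_ov = 0.709 V, confirming saturation.

I_D = 1.86 mA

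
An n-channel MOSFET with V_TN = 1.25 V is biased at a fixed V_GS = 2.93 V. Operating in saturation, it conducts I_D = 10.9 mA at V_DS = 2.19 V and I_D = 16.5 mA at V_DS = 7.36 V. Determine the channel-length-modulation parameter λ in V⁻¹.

With V_GS fixed, I_D ∝ (1 + λ V_DS) in saturation, so I_D2/I_D1 = (1 + λ V_DS2)/(1 + λ V_DS1).
16.5/10.9 = 1.514 = (1 + 7.36 λ)/(1 + 2.19 λ).
Solving: λ (I_D1 V_DS2 − I_D2 V_DS1) = I_D2 − I_D1, so λ = (16.5 − 10.9) / (10.9 × 7.36 − 16.5 × 2.19) = 5.6 / 44.1 = 0.127 V⁻¹.

λ = 0.127 V⁻¹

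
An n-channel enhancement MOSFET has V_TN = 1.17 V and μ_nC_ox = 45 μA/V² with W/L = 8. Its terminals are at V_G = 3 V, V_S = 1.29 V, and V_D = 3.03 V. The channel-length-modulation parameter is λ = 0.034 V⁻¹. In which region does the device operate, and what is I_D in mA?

V_GS = V_G − V_S = 3 − 1.29 = 1.71 V; V_DS = V_D − V_S = 3.03 − 1.29 = 1.74 V.
k_n = μ_nC_ox · (W/L) = 0.36 mA/V².
V_ov = V_GS − V_TN = 1.71 − 1.17 = 0.54 V.
Since V_DS = 1.74 V ≥ V_ov = 0.54 V, the device is in saturation.
I_D = ½ k_n V_ov² (1 + λ V_DS) = 0.5 × 0.36 × 0.54² × (1 + 0.034 × 1.74) = 0.0556 mA.

Saturation; I_D = 0.0556 mA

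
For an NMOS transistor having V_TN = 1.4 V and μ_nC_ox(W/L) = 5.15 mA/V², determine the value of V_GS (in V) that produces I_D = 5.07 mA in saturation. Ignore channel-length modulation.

In saturation I_D = ½ k_n (V_GS − V_TN)², so V_GS − V_TN = √(2 I_D / k_n) = √(2 × 5.07 / 5.15) = 1.4 V.
V_GS = 1.4 + 1.4 = 2.8 V.

V_GS = 2.80 V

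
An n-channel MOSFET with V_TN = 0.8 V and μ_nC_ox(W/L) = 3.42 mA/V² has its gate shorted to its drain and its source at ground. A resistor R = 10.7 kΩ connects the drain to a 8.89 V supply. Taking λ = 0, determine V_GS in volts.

With gate tied to drain, V_GS = V_DS ≥ V_GS − V_TN, so the device is in saturation.
KCL at the drain: ½ k_n (V_GS − V_TN)² = (V_DD − V_GS)/R.
Let x = V_GS − 0.8. Then 18.3 x² + x − 8.09 = 0, giving x = 0.638 V (positive root), so V_GS = 1.44 V.
I_D = (V_DD − V_GS)/R = (8.89 − 1.44) / 10.7 = 0.696 mA.

V_GS = 1.44 V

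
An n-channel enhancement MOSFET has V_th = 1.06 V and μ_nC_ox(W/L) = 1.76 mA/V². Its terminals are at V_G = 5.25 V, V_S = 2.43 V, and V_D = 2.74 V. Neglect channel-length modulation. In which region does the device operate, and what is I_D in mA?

V_GS = V_G − V_S = 5.25 − 2.43 = 2.82 V; V_DS = V_D − V_S = 2.74 − 2.43 = 0.31 V.
V_ov = V_GS − V_th = 2.82 − 1.06 = 1.76 V.
Since V_DS = 0.31 V < V_ov = 1.76 V, the device is in the triode region.
I_D = k_n [V_ov · V_DS − ½ V_DS²] = 1.76 × [1.76 × 0.31 − 0.5 × 0.31²] = 0.876 mA.

Triode; I_D = 0.876 mA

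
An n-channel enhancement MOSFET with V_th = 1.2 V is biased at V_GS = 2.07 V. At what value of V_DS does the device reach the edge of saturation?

V_DS,sat = 0.870 V

The boundary between triode and saturation is V_DS = V_GS − V_th = V_ov.
V_ov = 2.07 − 1.2 = 0.87 V.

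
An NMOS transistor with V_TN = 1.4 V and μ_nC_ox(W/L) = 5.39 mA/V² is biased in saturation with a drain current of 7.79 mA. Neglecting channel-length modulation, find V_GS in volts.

V_GS = 3.10 V

In saturation I_D = ½ k_n (V_GS − V_TN)², so V_GS − V_TN = √(2 I_D / k_n) = √(2 × 7.79 / 5.39) = 1.7 V.
V_GS = 1.4 + 1.7 = 3.1 V.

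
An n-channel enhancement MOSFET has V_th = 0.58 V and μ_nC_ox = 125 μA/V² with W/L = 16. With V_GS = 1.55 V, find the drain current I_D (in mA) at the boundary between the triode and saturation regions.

I_D = 0.941 mA

At the boundary V_DS = V_ov = V_GS − V_th = 1.55 − 0.58 = 0.97 V.
k_n = μ_nC_ox · (W/L) = 2 mA/V².
I_D = ½ k_n V_ov² = 0.5 × 2 × 0.97² = 0.941 mA.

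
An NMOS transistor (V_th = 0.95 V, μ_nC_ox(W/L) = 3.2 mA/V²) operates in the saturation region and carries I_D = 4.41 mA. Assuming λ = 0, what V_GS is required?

In saturation I_D = ½ k_n (V_GS − V_th)², so V_GS − V_th = √(2 I_D / k_n) = √(2 × 4.41 / 3.2) = 1.66 V.
V_GS = 0.95 + 1.66 = 2.61 V.

V_GS = 2.61 V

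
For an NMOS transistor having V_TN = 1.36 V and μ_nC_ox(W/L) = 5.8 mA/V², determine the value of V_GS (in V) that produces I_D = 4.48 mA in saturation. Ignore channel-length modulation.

V_GS = 2.60 V

In saturation I_D = ½ k_n (V_GS − V_TN)², so V_GS − V_TN = √(2 I_D / k_n) = √(2 × 4.48 / 5.8) = 1.24 V.
V_GS = 1.36 + 1.24 = 2.6 V.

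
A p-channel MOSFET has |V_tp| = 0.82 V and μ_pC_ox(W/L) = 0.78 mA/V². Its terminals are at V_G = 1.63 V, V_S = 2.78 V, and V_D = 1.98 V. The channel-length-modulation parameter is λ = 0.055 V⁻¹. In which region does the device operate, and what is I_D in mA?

V_SG = V_S − V_G = 2.78 − 1.63 = 1.15 V; V_SD = V_S − V_D = 2.78 − 1.98 = 0.8 V.
V_ov = V_SG − |V_tp| = 1.15 − 0.82 = 0.33 V.
Since V_SD = 0.8 V ≥ V_ov = 0.33 V, the device is in saturation.
I_D = ½ k_p V_ov² (1 + λ V_SD) = 0.5 × 0.78 × 0.33² × (1 + 0.055 × 0.8) = 0.0443 mA.

Saturation; I_D = 0.0443 mA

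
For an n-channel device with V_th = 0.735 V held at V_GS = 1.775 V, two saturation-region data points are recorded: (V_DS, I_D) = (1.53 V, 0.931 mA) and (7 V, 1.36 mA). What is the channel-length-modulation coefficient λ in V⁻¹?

With V_GS fixed, I_D ∝ (1 + λ V_DS) in saturation, so I_D2/I_D1 = (1 + λ V_DS2)/(1 + λ V_DS1).
1.36/0.931 = 1.461 = (1 + 7 λ)/(1 + 1.53 λ).
Solving: λ (I_D1 V_DS2 − I_D2 V_DS1) = I_D2 − I_D1, so λ = (1.36 − 0.931) / (0.931 × 7 − 1.36 × 1.53) = 0.429 / 4.44 = 0.0967 V⁻¹.

λ = 0.0967 V⁻¹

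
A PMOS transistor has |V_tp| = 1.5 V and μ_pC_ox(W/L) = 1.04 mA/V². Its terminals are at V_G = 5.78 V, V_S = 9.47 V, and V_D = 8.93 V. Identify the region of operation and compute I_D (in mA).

Triode; I_D = 1.08 mA

V_SG = V_S − V_G = 9.47 − 5.78 = 3.69 V; V_SD = V_S − V_D = 9.47 − 8.93 = 0.54 V.
V_ov = V_SG − |V_tp| = 3.69 − 1.5 = 2.19 V.
Since V_SD = 0.54 V < V_ov = 2.19 V, the device is in the triode region.
I_D = k_p [V_ov · V_SD − ½ V_SD²] = 1.04 × [2.19 × 0.54 − 0.5 × 0.54²] = 1.08 mA.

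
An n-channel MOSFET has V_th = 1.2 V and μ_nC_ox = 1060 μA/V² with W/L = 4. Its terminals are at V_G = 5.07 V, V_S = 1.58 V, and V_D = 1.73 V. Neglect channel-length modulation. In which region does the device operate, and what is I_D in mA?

Triode; I_D = 1.41 mA

V_GS = V_G − V_S = 5.07 − 1.58 = 3.49 V; V_DS = V_D − V_S = 1.73 − 1.58 = 0.15 V.
k_n = μ_nC_ox · (W/L) = 4.24 mA/V².
V_ov = V_GS − V_th = 3.49 − 1.2 = 2.29 V.
Since V_DS = 0.15 V < V_ov = 2.29 V, the device is in the triode region.
I_D = k_n [V_ov · V_DS − ½ V_DS²] = 4.24 × [2.29 × 0.15 − 0.5 × 0.15²] = 1.41 mA.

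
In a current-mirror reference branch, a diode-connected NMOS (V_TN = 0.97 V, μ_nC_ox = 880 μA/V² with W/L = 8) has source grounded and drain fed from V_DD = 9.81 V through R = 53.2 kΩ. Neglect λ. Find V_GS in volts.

V_GS = 1.18 V

With gate tied to drain, V_GS = V_DS ≥ V_GS − V_TN, so the device is in saturation.
k_n = μ_nC_ox · (W/L) = 7.04 mA/V².
KCL at the drain: ½ k_n (V_GS − V_TN)² = (V_DD − V_GS)/R.
Let x = V_GS − 0.97. Then 187 x² + x − 8.84 = 0, giving x = 0.215 V (positive root), so V_GS = 1.18 V.
I_D = (V_DD − V_GS)/R = (9.81 − 1.18) / 53.2 = 0.162 mA.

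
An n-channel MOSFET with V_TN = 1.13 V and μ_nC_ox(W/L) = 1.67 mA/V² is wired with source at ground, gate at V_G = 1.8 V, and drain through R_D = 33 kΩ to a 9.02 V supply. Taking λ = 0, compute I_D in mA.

I_D = 0.264 mA

V_GS = V_G = 1.8 V, so V_ov = 1.8 − 1.13 = 0.67 V.
Assume saturation: I_D = ½ k_n V_ov² = 0.5 × 1.67 × 0.67² = 0.375 mA, giving V_DS = V_DD − I_D R_D = 9.02 − 0.375 × 33 = -3.35 V.
But -3.35 V < V_ov = 0.67 V, so the device is actually in triode.
In triode I_D = k_n[V_ov V_DS − ½ V_DS²] and I_D = (V_DD − V_DS)/R_D. Equating: 27.6 V_DS² − 37.92 V_DS + 9.02 = 0, giving V_DS = 0.306 V (the root below V_ov).
I_D = (9.02 − 0.306) / 33 = 0.264 mA.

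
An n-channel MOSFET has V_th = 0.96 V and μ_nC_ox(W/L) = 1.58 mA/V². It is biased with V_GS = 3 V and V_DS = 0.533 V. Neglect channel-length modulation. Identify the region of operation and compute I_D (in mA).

V_ov = V_GS − V_th = 3 − 0.96 = 2.04 V.
Since V_DS = 0.533 V < V_ov = 2.04 V, the device is in the triode region.
I_D = k_n [V_ov · V_DS − ½ V_DS²] = 1.58 × [2.04 × 0.533 − 0.5 × 0.533²] = 1.49 mA.

Triode; I_D = 1.49 mA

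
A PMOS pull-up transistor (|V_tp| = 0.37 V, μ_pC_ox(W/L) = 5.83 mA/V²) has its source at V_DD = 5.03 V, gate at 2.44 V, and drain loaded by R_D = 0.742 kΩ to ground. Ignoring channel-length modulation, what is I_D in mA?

I_D = 6.06 mA

V_SG = V_DD − V_G = 5.03 − 2.44 = 2.59 V, so V_ov = 2.59 − 0.37 = 2.22 V.
Assume saturation: I_D = ½ k_p V_ov² = 0.5 × 5.83 × 2.22² = 14.4 mA, giving V_SD = V_DD − I_D R_D = 5.03 − 14.4 × 0.742 = -5.63 V.
But -5.63 V < V_ov = 2.22 V, so the device is actually in triode.
In triode I_D = k_p[V_ov V_SD − ½ V_SD²] and I_D = (V_DD − V_SD)/R_D. Equating: 2.16 V_SD² − 10.6 V_SD + 5.03 = 0, giving V_SD = 0.532 V (the root below V_ov).
I_D = (5.03 − 0.532) / 0.742 = 6.06 mA.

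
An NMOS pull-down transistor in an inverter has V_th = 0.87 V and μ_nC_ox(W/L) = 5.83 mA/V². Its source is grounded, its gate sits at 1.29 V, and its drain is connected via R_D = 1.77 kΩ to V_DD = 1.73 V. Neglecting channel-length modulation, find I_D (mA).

I_D = 0.514 mA

V_GS = V_G = 1.29 V, so V_ov = 1.29 − 0.87 = 0.42 V.
Assume saturation: I_D = ½ k_n V_ov² = 0.5 × 5.83 × 0.42² = 0.514 mA, giving V_DS = V_DD − I_D R_D = 1.73 − 0.514 × 1.77 = 0.82 V.
V_DS = 0.82 V ≥ V_ov = 0.42 V, confirming saturation.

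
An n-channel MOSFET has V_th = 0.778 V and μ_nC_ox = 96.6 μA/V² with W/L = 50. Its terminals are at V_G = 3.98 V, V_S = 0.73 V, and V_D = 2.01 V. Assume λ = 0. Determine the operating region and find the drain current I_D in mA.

V_GS = V_G − V_S = 3.98 − 0.73 = 3.25 V; V_DS = V_D − V_S = 2.01 − 0.73 = 1.28 V.
k_n = μ_nC_ox · (W/L) = 4.83 mA/V².
V_ov = V_GS − V_th = 3.25 − 0.778 = 2.47 V.
Since V_DS = 1.28 V < V_ov = 2.47 V, the device is in the triode region.
I_D = k_n [V_ov · V_DS − ½ V_DS²] = 4.83 × [2.47 × 1.28 − 0.5 × 1.28²] = 11.3 mA.

Triode; I_D = 11.3 mA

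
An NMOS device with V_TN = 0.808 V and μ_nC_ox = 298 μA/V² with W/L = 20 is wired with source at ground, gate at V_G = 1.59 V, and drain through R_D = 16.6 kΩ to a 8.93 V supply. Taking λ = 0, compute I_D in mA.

V_GS = V_G = 1.59 V, so V_ov = 1.59 − 0.808 = 0.782 V.
k_n = μ_nC_ox · (W/L) = 5.96 mA/V².
Assume saturation: I_D = ½ k_n V_ov² = 0.5 × 5.96 × 0.782² = 1.82 mA, giving V_DS = V_DD − I_D R_D = 8.93 − 1.82 × 16.6 = -21.3 V.
But -21.3 V < V_ov = 0.782 V, so the device is actually in triode.
In triode I_D = k_n[V_ov V_DS − ½ V_DS²] and I_D = (V_DD − V_DS)/R_D. Equating: 49.5 V_DS² − 78.37 V_DS + 8.93 = 0, giving V_DS = 0.124 V (the root below V_ov).
I_D = (8.93 − 0.124) / 16.6 = 0.531 mA.

I_D = 0.531 mA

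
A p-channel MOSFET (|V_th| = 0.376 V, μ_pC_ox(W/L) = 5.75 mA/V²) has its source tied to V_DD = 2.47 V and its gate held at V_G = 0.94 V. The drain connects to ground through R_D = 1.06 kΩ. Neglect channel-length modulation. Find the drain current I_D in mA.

I_D = 1.99 mA

V_SG = V_DD − V_G = 2.47 − 0.94 = 1.53 V, so V_ov = 1.53 − 0.376 = 1.15 V.
Assume saturation: I_D = ½ k_p V_ov² = 0.5 × 5.75 × 1.15² = 3.83 mA, giving V_SD = V_DD − I_D R_D = 2.47 − 3.83 × 1.06 = -1.59 V.
But -1.59 V < V_ov = 1.15 V, so the device is actually in triode.
In triode I_D = k_p[V_ov V_SD − ½ V_SD²] and I_D = (V_DD − V_SD)/R_D. Equating: 3.05 V_SD² − 8.034 V_SD + 2.47 = 0, giving V_SD = 0.355 V (the root below V_ov).
I_D = (2.47 − 0.355) / 1.06 = 1.99 mA.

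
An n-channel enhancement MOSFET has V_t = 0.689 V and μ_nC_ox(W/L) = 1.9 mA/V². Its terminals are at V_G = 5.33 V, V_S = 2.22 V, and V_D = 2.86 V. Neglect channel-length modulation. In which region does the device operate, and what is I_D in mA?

V_GS = V_G − V_S = 5.33 − 2.22 = 3.11 V; V_DS = V_D − V_S = 2.86 − 2.22 = 0.64 V.
V_ov = V_GS − V_t = 3.11 − 0.689 = 2.42 V.
Since V_DS = 0.64 V < V_ov = 2.42 V, the device is in the triode region.
I_D = k_n [V_ov · V_DS − ½ V_DS²] = 1.9 × [2.42 × 0.64 − 0.5 × 0.64²] = 2.55 mA.

Triode; I_D = 2.55 mA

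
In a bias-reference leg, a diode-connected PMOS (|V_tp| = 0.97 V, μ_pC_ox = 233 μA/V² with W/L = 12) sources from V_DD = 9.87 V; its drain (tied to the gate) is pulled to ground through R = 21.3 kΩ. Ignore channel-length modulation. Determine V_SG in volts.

V_SG = 1.50 V

With gate tied to drain, V_SG = V_SD ≥ V_SG − |V_tp|, so the device is in saturation.
k_p = μ_pC_ox · (W/L) = 2.796 mA/V².
KCL at the drain: ½ k_p (V_SG − |V_tp|)² = (V_DD − V_SG)/R.
Let x = V_SG − 0.97. Then 29.8 x² + x − 8.9 = 0, giving x = 0.53 V (positive root), so V_SG = 1.5 V.
I_D = (V_DD − V_SG)/R = (9.87 − 1.5) / 21.3 = 0.393 mA.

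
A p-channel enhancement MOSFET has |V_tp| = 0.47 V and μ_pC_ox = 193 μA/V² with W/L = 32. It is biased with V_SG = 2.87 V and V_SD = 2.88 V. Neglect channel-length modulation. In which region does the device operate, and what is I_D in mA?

k_p = μ_pC_ox · (W/L) = 6.176 mA/V².
V_ov = V_SG − |V_tp| = 2.87 − 0.47 = 2.4 V.
Since V_SD = 2.88 V ≥ V_ov = 2.4 V, the device is in saturation.
I_D = ½ k_p V_ov² = 0.5 × 6.176 × 2.4² = 17.8 mA.

Saturation; I_D = 17.8 mA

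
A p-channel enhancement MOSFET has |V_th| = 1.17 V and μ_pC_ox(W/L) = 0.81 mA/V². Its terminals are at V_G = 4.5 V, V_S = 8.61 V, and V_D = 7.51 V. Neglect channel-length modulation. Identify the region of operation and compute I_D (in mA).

Triode; I_D = 2.13 mA

V_SG = V_S − V_G = 8.61 − 4.5 = 4.11 V; V_SD = V_S − V_D = 8.61 − 7.51 = 1.1 V.
V_ov = V_SG − |V_th| = 4.11 − 1.17 = 2.94 V.
Since V_SD = 1.1 V < V_ov = 2.94 V, the device is in the triode region.
I_D = k_p [V_ov · V_SD − ½ V_SD²] = 0.81 × [2.94 × 1.1 − 0.5 × 1.1²] = 2.13 mA.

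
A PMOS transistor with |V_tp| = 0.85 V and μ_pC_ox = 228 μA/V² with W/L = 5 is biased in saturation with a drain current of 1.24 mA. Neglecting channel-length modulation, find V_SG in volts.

V_SG = 2.32 V

k_p = μ_pC_ox · (W/L) = 1.14 mA/V².
In saturation I_D = ½ k_p (V_SG − |V_tp|)², so V_SG − |V_tp| = √(2 I_D / k_p) = √(2 × 1.24 / 1.14) = 1.47 V.
V_SG = 0.85 + 1.47 = 2.32 V.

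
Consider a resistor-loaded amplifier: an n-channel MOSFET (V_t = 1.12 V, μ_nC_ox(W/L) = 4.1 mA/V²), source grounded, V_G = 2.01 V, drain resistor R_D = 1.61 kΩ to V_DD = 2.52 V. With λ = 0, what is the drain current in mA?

V_GS = V_G = 2.01 V, so V_ov = 2.01 − 1.12 = 0.89 V.
Assume saturation: I_D = ½ k_n V_ov² = 0.5 × 4.1 × 0.89² = 1.62 mA, giving V_DS = V_DD − I_D R_D = 2.52 − 1.62 × 1.61 = -0.0943 V.
But -0.0943 V < V_ov = 0.89 V, so the device is actually in triode.
In triode I_D = k_n[V_ov V_DS − ½ V_DS²] and I_D = (V_DD − V_DS)/R_D. Equating: 3.3 V_DS² − 6.875 V_DS + 2.52 = 0, giving V_DS = 0.475 V (the root below V_ov).
I_D = (2.52 − 0.475) / 1.61 = 1.27 mA.

I_D = 1.27 mA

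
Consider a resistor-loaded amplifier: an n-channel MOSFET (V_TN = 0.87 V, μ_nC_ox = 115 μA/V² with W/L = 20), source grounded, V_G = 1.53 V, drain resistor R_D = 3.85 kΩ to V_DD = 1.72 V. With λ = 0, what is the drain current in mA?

I_D = 0.365 mA

V_GS = V_G = 1.53 V, so V_ov = 1.53 − 0.87 = 0.66 V.
k_n = μ_nC_ox · (W/L) = 2.3 mA/V².
Assume saturation: I_D = ½ k_n V_ov² = 0.5 × 2.3 × 0.66² = 0.501 mA, giving V_DS = V_DD − I_D R_D = 1.72 − 0.501 × 3.85 = -0.209 V.
But -0.209 V < V_ov = 0.66 V, so the device is actually in triode.
In triode I_D = k_n[V_ov V_DS − ½ V_DS²] and I_D = (V_DD − V_DS)/R_D. Equating: 4.43 V_DS² − 6.844 V_DS + 1.72 = 0, giving V_DS = 0.316 V (the root below V_ov).
I_D = (1.72 − 0.316) / 3.85 = 0.365 mA.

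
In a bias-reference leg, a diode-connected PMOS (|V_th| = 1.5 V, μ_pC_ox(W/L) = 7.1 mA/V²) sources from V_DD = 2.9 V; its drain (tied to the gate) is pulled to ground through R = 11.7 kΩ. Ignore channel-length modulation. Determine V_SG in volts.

V_SG = 1.67 V

With gate tied to drain, V_SG = V_SD ≥ V_SG − |V_th|, so the device is in saturation.
KCL at the drain: ½ k_p (V_SG − |V_th|)² = (V_DD − V_SG)/R.
Let x = V_SG − 1.5. Then 41.5 x² + x − 1.4 = 0, giving x = 0.172 V (positive root), so V_SG = 1.67 V.
I_D = (V_DD − V_SG)/R = (2.9 − 1.67) / 11.7 = 0.105 mA.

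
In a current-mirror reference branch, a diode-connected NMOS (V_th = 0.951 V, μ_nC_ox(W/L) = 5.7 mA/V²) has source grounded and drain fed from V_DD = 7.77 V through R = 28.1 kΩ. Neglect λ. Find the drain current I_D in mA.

With gate tied to drain, V_GS = V_DS ≥ V_GS − V_th, so the device is in saturation.
KCL at the drain: ½ k_n (V_GS − V_th)² = (V_DD − V_GS)/R.
Let x = V_GS − 0.951. Then 80.1 x² + x − 6.819 = 0, giving x = 0.286 V (positive root), so V_GS = 1.24 V.
I_D = (V_DD − V_GS)/R = (7.77 − 1.24) / 28.1 = 0.233 mA.

I_D = 0.233 mA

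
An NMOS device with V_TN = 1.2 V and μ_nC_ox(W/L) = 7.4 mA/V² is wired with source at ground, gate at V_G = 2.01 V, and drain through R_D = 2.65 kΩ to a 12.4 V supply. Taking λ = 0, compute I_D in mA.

I_D = 2.43 mA

V_GS = V_G = 2.01 V, so V_ov = 2.01 − 1.2 = 0.81 V.
Assume saturation: I_D = ½ k_n V_ov² = 0.5 × 7.4 × 0.81² = 2.43 mA, giving V_DS = V_DD − I_D R_D = 12.4 − 2.43 × 2.65 = 5.97 V.
V_DS = 5.97 V ≥ V_ov = 0.81 V, confirming saturation.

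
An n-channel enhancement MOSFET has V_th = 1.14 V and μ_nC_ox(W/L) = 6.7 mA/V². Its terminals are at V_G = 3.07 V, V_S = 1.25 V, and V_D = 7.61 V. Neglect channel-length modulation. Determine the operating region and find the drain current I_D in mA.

V_GS = V_G − V_S = 3.07 − 1.25 = 1.82 V; V_DS = V_D − V_S = 7.61 − 1.25 = 6.36 V.
V_ov = V_GS − V_th = 1.82 − 1.14 = 0.68 V.
Since V_DS = 6.36 V ≥ V_ov = 0.68 V, the device is in saturation.
I_D = ½ k_n V_ov² = 0.5 × 6.7 × 0.68² = 1.55 mA.

Saturation; I_D = 1.55 mA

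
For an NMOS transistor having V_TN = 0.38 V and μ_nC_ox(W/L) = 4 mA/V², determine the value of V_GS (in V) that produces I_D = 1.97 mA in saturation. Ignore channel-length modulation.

In saturation I_D = ½ k_n (V_GS − V_TN)², so V_GS − V_TN = √(2 I_D / k_n) = √(2 × 1.97 / 4) = 0.992 V.
V_GS = 0.38 + 0.992 = 1.37 V.

V_GS = 1.37 V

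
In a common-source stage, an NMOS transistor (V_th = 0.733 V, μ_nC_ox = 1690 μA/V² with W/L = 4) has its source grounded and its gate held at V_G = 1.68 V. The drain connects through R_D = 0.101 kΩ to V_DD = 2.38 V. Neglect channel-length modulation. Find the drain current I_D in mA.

V_GS = V_G = 1.68 V, so V_ov = 1.68 − 0.733 = 0.947 V.
k_n = μ_nC_ox · (W/L) = 6.76 mA/V².
Assume saturation: I_D = ½ k_n V_ov² = 0.5 × 6.76 × 0.947² = 3.03 mA, giving V_DS = V_DD − I_D R_D = 2.38 − 3.03 × 0.101 = 2.07 V.
V_DS = 2.07 V ≥ V_ov = 0.947 V, confirming saturation.

I_D = 3.03 mA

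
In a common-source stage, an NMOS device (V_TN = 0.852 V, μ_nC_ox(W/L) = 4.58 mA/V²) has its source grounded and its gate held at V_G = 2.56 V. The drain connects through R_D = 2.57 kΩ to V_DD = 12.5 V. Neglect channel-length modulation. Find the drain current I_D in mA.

V_GS = V_G = 2.56 V, so V_ov = 2.56 − 0.852 = 1.71 V.
Assume saturation: I_D = ½ k_n V_ov² = 0.5 × 4.58 × 1.71² = 6.68 mA, giving V_DS = V_DD − I_D R_D = 12.5 − 6.68 × 2.57 = -4.67 V.
But -4.67 V < V_ov = 1.71 V, so the device is actually in triode.
In triode I_D = k_n[V_ov V_DS − ½ V_DS²] and I_D = (V_DD − V_DS)/R_D. Equating: 5.89 V_DS² − 21.1 V_DS + 12.5 = 0, giving V_DS = 0.749 V (the root below V_ov).
I_D = (12.5 − 0.749) / 2.57 = 4.57 mA.

I_D = 4.57 mA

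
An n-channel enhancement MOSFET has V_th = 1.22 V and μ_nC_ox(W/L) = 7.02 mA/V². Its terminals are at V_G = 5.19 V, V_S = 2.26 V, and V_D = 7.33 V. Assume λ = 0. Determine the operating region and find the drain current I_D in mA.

V_GS = V_G − V_S = 5.19 − 2.26 = 2.93 V; V_DS = V_D − V_S = 7.33 − 2.26 = 5.07 V.
V_ov = V_GS − V_th = 2.93 − 1.22 = 1.71 V.
Since V_DS = 5.07 V ≥ V_ov = 1.71 V, the device is in saturation.
I_D = ½ k_n V_ov² = 0.5 × 7.02 × 1.71² = 10.3 mA.

Saturation; I_D = 10.3 mA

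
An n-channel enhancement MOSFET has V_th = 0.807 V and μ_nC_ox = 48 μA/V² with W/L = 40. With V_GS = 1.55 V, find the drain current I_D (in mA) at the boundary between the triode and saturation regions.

I_D = 0.530 mA

At the boundary V_DS = V_ov = V_GS − V_th = 1.55 − 0.807 = 0.743 V.
k_n = μ_nC_ox · (W/L) = 1.92 mA/V².
I_D = ½ k_n V_ov² = 0.5 × 1.92 × 0.743² = 0.53 mA.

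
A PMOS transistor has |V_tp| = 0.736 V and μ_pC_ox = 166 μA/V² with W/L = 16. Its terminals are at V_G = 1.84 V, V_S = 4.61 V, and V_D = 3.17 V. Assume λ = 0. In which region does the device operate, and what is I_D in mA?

Triode; I_D = 5.03 mA

V_SG = V_S − V_G = 4.61 − 1.84 = 2.77 V; V_SD = V_S − V_D = 4.61 − 3.17 = 1.44 V.
k_p = μ_pC_ox · (W/L) = 2.656 mA/V².
V_ov = V_SG − |V_tp| = 2.77 − 0.736 = 2.03 V.
Since V_SD = 1.44 V < V_ov = 2.03 V, the device is in the triode region.
I_D = k_p [V_ov · V_SD − ½ V_SD²] = 2.656 × [2.03 × 1.44 − 0.5 × 1.44²] = 5.03 mA.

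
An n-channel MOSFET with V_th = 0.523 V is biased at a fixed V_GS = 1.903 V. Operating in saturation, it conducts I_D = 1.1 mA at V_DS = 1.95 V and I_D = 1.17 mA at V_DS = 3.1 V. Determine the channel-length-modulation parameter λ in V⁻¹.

With V_GS fixed, I_D ∝ (1 + λ V_DS) in saturation, so I_D2/I_D1 = (1 + λ V_DS2)/(1 + λ V_DS1).
1.17/1.1 = 1.064 = (1 + 3.1 λ)/(1 + 1.95 λ).
Solving: λ (I_D1 V_DS2 − I_D2 V_DS1) = I_D2 − I_D1, so λ = (1.17 − 1.1) / (1.1 × 3.1 − 1.17 × 1.95) = 0.07 / 1.13 = 0.062 V⁻¹.

λ = 0.0620 V⁻¹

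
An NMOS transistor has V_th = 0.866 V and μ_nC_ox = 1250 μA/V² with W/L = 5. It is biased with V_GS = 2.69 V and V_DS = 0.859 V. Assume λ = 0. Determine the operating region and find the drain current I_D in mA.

k_n = μ_nC_ox · (W/L) = 6.25 mA/V².
V_ov = V_GS − V_th = 2.69 − 0.866 = 1.82 V.
Since V_DS = 0.859 V < V_ov = 1.82 V, the device is in the triode region.
I_D = k_n [V_ov · V_DS − ½ V_DS²] = 6.25 × [1.82 × 0.859 − 0.5 × 0.859²] = 7.49 mA.

Triode; I_D = 7.49 mA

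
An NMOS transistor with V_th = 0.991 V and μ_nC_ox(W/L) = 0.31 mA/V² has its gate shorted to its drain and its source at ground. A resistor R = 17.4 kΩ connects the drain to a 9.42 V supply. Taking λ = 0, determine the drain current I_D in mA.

With gate tied to drain, V_GS = V_DS ≥ V_GS − V_th, so the device is in saturation.
KCL at the drain: ½ k_n (V_GS − V_th)² = (V_DD − V_GS)/R.
Let x = V_GS − 0.991. Then 2.7 x² + x − 8.429 = 0, giving x = 1.59 V (positive root), so V_GS = 2.58 V.
I_D = (V_DD − V_GS)/R = (9.42 − 2.58) / 17.4 = 0.393 mA.

I_D = 0.393 mA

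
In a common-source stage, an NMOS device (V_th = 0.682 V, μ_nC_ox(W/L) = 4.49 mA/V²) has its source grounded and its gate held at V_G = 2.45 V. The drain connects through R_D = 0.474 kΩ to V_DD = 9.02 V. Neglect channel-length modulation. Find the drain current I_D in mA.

V_GS = V_G = 2.45 V, so V_ov = 2.45 − 0.682 = 1.77 V.
Assume saturation: I_D = ½ k_n V_ov² = 0.5 × 4.49 × 1.77² = 7.02 mA, giving V_DS = V_DD − I_D R_D = 9.02 − 7.02 × 0.474 = 5.69 V.
V_DS = 5.69 V ≥ V_ov = 1.77 V, confirming saturation.

I_D = 7.02 mA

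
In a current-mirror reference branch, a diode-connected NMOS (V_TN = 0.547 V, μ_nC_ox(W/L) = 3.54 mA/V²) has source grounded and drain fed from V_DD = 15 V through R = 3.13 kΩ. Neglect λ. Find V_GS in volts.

V_GS = 2.07 V

With gate tied to drain, V_GS = V_DS ≥ V_GS − V_TN, so the device is in saturation.
KCL at the drain: ½ k_n (V_GS − V_TN)² = (V_DD − V_GS)/R.
Let x = V_GS − 0.547. Then 5.54 x² + x − 14.45 = 0, giving x = 1.53 V (positive root), so V_GS = 2.07 V.
I_D = (V_DD − V_GS)/R = (15 − 2.07) / 3.13 = 4.13 mA.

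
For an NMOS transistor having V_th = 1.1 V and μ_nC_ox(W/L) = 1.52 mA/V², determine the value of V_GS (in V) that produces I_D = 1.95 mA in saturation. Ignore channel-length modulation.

V_GS = 2.70 V

In saturation I_D = ½ k_n (V_GS − V_th)², so V_GS − V_th = √(2 I_D / k_n) = √(2 × 1.95 / 1.52) = 1.6 V.
V_GS = 1.1 + 1.6 = 2.7 V.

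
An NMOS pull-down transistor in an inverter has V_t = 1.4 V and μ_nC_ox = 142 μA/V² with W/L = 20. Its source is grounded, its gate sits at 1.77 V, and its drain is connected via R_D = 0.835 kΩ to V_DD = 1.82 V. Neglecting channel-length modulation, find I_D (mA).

I_D = 0.194 mA

V_GS = V_G = 1.77 V, so V_ov = 1.77 − 1.4 = 0.37 V.
k_n = μ_nC_ox · (W/L) = 2.84 mA/V².
Assume saturation: I_D = ½ k_n V_ov² = 0.5 × 2.84 × 0.37² = 0.194 mA, giving V_DS = V_DD − I_D R_D = 1.82 − 0.194 × 0.835 = 1.66 V.
V_DS = 1.66 V ≥ V_ov = 0.37 V, confirming saturation.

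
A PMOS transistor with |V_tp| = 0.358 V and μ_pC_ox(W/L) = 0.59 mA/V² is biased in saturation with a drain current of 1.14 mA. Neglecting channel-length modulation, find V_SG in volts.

V_SG = 2.32 V

In saturation I_D = ½ k_p (V_SG − |V_tp|)², so V_SG − |V_tp| = √(2 I_D / k_p) = √(2 × 1.14 / 0.59) = 1.97 V.
V_SG = 0.358 + 1.97 = 2.32 V.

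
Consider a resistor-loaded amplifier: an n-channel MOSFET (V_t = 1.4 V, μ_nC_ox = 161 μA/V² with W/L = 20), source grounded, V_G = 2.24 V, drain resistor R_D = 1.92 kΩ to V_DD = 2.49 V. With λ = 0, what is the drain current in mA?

I_D = 1.01 mA

V_GS = V_G = 2.24 V, so V_ov = 2.24 − 1.4 = 0.84 V.
k_n = μ_nC_ox · (W/L) = 3.22 mA/V².
Assume saturation: I_D = ½ k_n V_ov² = 0.5 × 3.22 × 0.84² = 1.14 mA, giving V_DS = V_DD − I_D R_D = 2.49 − 1.14 × 1.92 = 0.309 V.
But 0.309 V < V_ov = 0.84 V, so the device is actually in triode.
In triode I_D = k_n[V_ov V_DS − ½ V_DS²] and I_D = (V_DD − V_DS)/R_D. Equating: 3.09 V_DS² − 6.193 V_DS + 2.49 = 0, giving V_DS = 0.557 V (the root below V_ov).
I_D = (2.49 − 0.557) / 1.92 = 1.01 mA.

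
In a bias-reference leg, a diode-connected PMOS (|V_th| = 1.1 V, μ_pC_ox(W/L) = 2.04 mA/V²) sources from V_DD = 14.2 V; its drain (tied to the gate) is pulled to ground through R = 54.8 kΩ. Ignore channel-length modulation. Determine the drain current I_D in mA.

I_D = 0.230 mA

With gate tied to drain, V_SG = V_SD ≥ V_SG − |V_th|, so the device is in saturation.
KCL at the drain: ½ k_p (V_SG − |V_th|)² = (V_DD − V_SG)/R.
Let x = V_SG − 1.1. Then 55.9 x² + x − 13.1 = 0, giving x = 0.475 V (positive root), so V_SG = 1.58 V.
I_D = (V_DD − V_SG)/R = (14.2 − 1.58) / 54.8 = 0.23 mA.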